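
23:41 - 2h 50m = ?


Start: 1421 minutes from midnight
Subtract: 170 minutes
Remaining: 1421 - 170 = 1251
Hours: 20, Minutes: 51

20:51


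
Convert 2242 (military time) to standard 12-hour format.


Hour: 22
22 - 12 = 10 → PM

10:42 PM


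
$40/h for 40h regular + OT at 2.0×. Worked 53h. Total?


Regular: 40h × $40 = $1600.00
Overtime: 53 - 40 = 13h
OT pay: 13h × $40 × 2.0 = $1040.00
Total = $1600.00 + $1040.00 = $2640.00

$2640.00


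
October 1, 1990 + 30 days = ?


October 31, 1990

Start: October 1, 1990
Add 30 days
October 1 + 30 = October 31, 1990


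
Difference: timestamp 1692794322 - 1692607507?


Difference = 1692794322 - 1692607507 = 186815 seconds
In hours: 186815 / 3600 ≈ 51.9
In days: 186815 / 86400 ≈ 2.16

186815 seconds (51.9 hours / 2.16 days)


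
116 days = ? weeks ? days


Weeks: 116 ÷ 7 = 16 remainder 4

16 weeks 4 days


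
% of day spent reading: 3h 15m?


13.5%

Time: 195 minutes
Day: 1440 minutes
Percentage = (195/1440) × 100 ≈ 13.5%


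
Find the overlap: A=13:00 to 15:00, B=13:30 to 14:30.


60 minutes

Meeting A: 780-900 (in minutes from midnight)
Meeting B: 810-870
Overlap start = max(780, 810) = 810
Overlap end = min(900, 870) = 870
Overlap = max(0, 870 - 810) = 60 min


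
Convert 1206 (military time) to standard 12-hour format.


Hour: 12
12 → 12 PM (noon)

12:06 PM


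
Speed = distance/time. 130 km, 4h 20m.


Distance: 130 km
Time: 4h 20m = 260 min = 260/60 = 13/3 hours
Speed = 130 ÷ (13/3) = 130 × 3 / 13 = 390/13 = 30.0 km/h

30.0 km/h


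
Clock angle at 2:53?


Hour hand = 2×30 + 53×0.5 = 86.5°
Minute hand = 53×6 = 318°
Difference = |86.5 - 318| = 231.5°
Since > 180°: 360 - 231.5 = 128.5°

128.5°


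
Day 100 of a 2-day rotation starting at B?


Shifts: A, B
Start: B (index 1)
Day 100: (1 + 100 - 1) mod 2
= 100 mod 2
= 0
Index 0 → shift A

Shift A


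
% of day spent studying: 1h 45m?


Time: 105 minutes
Day: 1440 minutes
Percentage = (105/1440) × 100 ≈ 7.3%

7.3%


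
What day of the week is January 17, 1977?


Zeller's congruence:
q=17, m=13, k=76, j=19
h = (17 + ⌊13×14/5⌋ + 76 + ⌊76/4⌋ + ⌊19/4⌋ - 2×19) mod 7
= (17 + 36 + 76 + 19 + 4 - 38) mod 7
= 114 mod 7 = 2
h=2 → Monday

Monday


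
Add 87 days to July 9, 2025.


Start: July 9, 2025
Add 87 days
July 9 → August 1: 31 - 9 + 1 = 23 days (87 - 23 = 64 left)
August 1 → September 1: 31 - 1 + 1 = 31 days (64 - 31 = 33 left)
September 1 → October 1: 30 - 1 + 1 = 30 days (33 - 30 = 3 left)
October 1 + 3 = October 4, 2025

October 4, 2025


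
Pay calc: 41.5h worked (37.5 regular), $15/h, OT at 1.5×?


$652.50

Regular: 37.5h × $15 = $562.50
Overtime: 41.5 - 37.5 = 4.0h
OT pay: 4.0h × $15 × 1.5 = $90.00
Total = $562.50 + $90.00 = $652.50


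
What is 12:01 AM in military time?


Input: 12:01 AM
12 AM → 00 (midnight)

00:01


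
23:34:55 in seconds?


84895 seconds

Hours: 23 × 3600 = 82800
Minutes: 34 × 60 = 2040
Seconds: 55
Total = 82800 + 2040 + 55 = 84895


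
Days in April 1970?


Month: April (month 4)
April has 30 days

30 days


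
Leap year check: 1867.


No

Rules: divisible by 4 AND (not by 100 OR by 400)
1867 ÷ 4 = 466 remainder 3 → not divisible by 4
Not divisible by 4 → not a leap year


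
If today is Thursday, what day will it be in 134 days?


Friday

Start: Thursday (index 3)
(3 + 134) mod 7
= 137 mod 7
= 4
Index 4 → Friday


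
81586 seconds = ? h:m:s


22h 39m 46s

Hours: 81586 ÷ 3600 = 22 remainder 2386
Minutes: 2386 ÷ 60 = 39 remainder 46
Seconds: 46


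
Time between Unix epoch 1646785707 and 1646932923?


147216 seconds (40.9 hours / 1.70 days)

Difference = 1646932923 - 1646785707 = 147216 seconds
In hours: 147216 / 3600 ≈ 40.9
In days: 147216 / 86400 ≈ 1.70


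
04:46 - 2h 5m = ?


02:41

Start: 286 minutes from midnight
Subtract: 125 minutes
Remaining: 286 - 125 = 161
Hours: 2, Minutes: 41


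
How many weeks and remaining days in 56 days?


Weeks: 56 ÷ 7 = 8 remainder 0

8 weeks 0 days


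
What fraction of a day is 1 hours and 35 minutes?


0.0660 (6.60%)

Total minutes: 1×60 + 35 = 95
Day = 24×60 = 1440 minutes
Fraction = 95/1440 ≈ 0.0660
As a percentage: 95/1440 × 100 ≈ 6.60%


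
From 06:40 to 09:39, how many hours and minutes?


2h 59m

End time in minutes: 9×60 + 39 = 579
Start time in minutes: 6×60 + 40 = 400
Difference = 579 - 400 = 179 minutes
= 2 hours 59 minutes


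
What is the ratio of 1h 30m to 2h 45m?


6:11 (0.55)

Duration 1: 90 minutes
Duration 2: 165 minutes
Ratio = 90:165
GCD = 15
Simplified = 6:11
As a decimal: 6/11 ≈ 0.55


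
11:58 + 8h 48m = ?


20:46

Start: 718 minutes from midnight
Add: 528 minutes
Total: 1246 minutes
Hours: 1246 ÷ 60 = 20 remainder 46


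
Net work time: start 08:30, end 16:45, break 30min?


7h 45m (465 minutes)

Total time = (16×60+45) - (8×60+30)
= 1005 - 510 = 495 min
Minus break: 495 - 30 = 465 min
= 7h 45m


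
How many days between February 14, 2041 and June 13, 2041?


119 days

From February 14, 2041 to June 13, 2041
Rest of February 2041: 28 - 14 = 14
Full months: March 31, April 30, May 31
Days into June 2041: 13
Total = 14 + 31 + 30 + 31 + 13 = 119 days


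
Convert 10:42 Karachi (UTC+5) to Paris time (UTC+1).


Time difference = UTC+1 - UTC+5 = -4 hours
New hour = (10 -4) mod 24
= 6 mod 24 = 6
Minutes unchanged → 06:42

06:42


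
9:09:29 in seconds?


Hours: 9 × 3600 = 32400
Minutes: 9 × 60 = 540
Seconds: 29
Total = 32400 + 540 + 29 = 32969

32969 seconds


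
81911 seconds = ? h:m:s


Hours: 81911 ÷ 3600 = 22 remainder 2711
Minutes: 2711 ÷ 60 = 45 remainder 11
Seconds: 11

22h 45m 11s


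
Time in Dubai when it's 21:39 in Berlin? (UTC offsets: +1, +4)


Time difference = UTC+4 - UTC+1 = +3 hours
New hour = (21 + 3) mod 24
= 24 mod 24 = 0
Minutes unchanged → 00:39; 24 ≥ 24 → next day

00:39 (next day)


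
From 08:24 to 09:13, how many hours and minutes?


0h 49m

End time in minutes: 9×60 + 13 = 553
Start time in minutes: 8×60 + 24 = 504
Difference = 553 - 504 = 49 minutes
= 0 hours 49 minutes


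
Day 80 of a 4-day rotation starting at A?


Shift D

Shifts: A, B, C, D
Start: A (index 0)
Day 80: (0 + 80 - 1) mod 4
= 79 mod 4
= 3
Index 3 → shift D


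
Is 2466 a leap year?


No

Rules: divisible by 4 AND (not by 100 OR by 400)
2466 ÷ 4 = 616 remainder 2 → not divisible by 4
Not divisible by 4 → not a leap year


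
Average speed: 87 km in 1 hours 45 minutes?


49.7 km/h

Distance: 87 km
Time: 1h 45m = 105 min = 105/60 = 7/4 hours
Speed = 87 ÷ (7/4) = 87 × 4 / 7 = 348/7 ≈ 49.7 km/h


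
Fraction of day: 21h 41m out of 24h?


0.9035 (90.35%)

Total minutes: 21×60 + 41 = 1301
Day = 24×60 = 1440 minutes
Fraction = 1301/1440 ≈ 0.9035
As a percentage: 1301/1440 × 100 ≈ 90.35%


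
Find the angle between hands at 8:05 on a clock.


147.5°

Hour hand = 8×30 + 5×0.5 = 242.5°
Minute hand = 5×6 = 30°
Difference = |242.5 - 30| = 212.5°
Since > 180°: 360 - 212.5 = 147.5°


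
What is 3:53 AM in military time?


Input: 3:53 AM
AM hour stays: 3

03:53


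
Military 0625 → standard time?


6:25 AM

Hour: 6
6 < 12 → AM


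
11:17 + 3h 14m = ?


14:31

Start: 677 minutes from midnight
Add: 194 minutes
Total: 871 minutes
Hours: 871 ÷ 60 = 14 remainder 31


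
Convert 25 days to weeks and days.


Weeks: 25 ÷ 7 = 3 remainder 4

3 weeks 4 days


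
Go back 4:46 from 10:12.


05:26

Start: 612 minutes from midnight
Subtract: 286 minutes
Remaining: 612 - 286 = 326
Hours: 5, Minutes: 26


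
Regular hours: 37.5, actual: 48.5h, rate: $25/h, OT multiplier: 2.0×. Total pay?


$1487.50

Regular: 37.5h × $25 = $937.50
Overtime: 48.5 - 37.5 = 11.0h
OT pay: 11.0h × $25 × 2.0 = $550.00
Total = $937.50 + $550.00 = $1487.50


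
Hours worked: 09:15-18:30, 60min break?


8h 15m (495 minutes)

Total time = (18×60+30) - (9×60+15)
= 1110 - 555 = 555 min
Minus break: 555 - 60 = 495 min
= 8h 15m


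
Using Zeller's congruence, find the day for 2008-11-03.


Zeller's congruence:
q=3, m=11, k=8, j=20
h = (3 + ⌊13×12/5⌋ + 8 + ⌊8/4⌋ + ⌊20/4⌋ - 2×20) mod 7
= (3 + 31 + 8 + 2 + 5 - 40) mod 7
= 9 mod 7 = 2
h=2 → Monday

Monday


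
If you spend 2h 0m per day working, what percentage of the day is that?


Time: 120 minutes
Day: 1440 minutes
Percentage = (120/1440) × 100 ≈ 8.3%

8.3%


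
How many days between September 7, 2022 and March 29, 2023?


203 days

From September 7, 2022 to March 29, 2023
Rest of September 2022: 30 - 7 = 23
Full months: October 31, November 30, December 31, January 31, February 2023 28
Days into March 2023: 29
Total = 23 + 31 + 30 + 31 + 31 + 28 + 29 = 203 days


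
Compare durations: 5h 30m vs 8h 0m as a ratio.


11:16 (0.69)

Duration 1: 330 minutes
Duration 2: 480 minutes
Ratio = 330:480
GCD = 30
Simplified = 11:16
As a decimal: 11/16 ≈ 0.69


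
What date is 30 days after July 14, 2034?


Start: July 14, 2034
Add 30 days
July 14 → August 1: 31 - 14 + 1 = 18 days (30 - 18 = 12 left)
August 1 + 12 = August 13, 2034

August 13, 2034


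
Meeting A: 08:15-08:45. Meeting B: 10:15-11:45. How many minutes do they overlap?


0 minutes

Meeting A: 495-525 (in minutes from midnight)
Meeting B: 615-705
Overlap start = max(495, 615) = 615
Overlap end = min(525, 705) = 525
Overlap = max(0, 525 - 615) = 0 min


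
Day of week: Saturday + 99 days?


Start: Saturday (index 5)
(5 + 99) mod 7
= 104 mod 7
= 6
Index 6 → Sunday

Sunday


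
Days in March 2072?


Month: March (month 3)
March has 31 days

31 days


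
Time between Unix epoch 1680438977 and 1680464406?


Difference = 1680464406 - 1680438977 = 25429 seconds
In hours: 25429 / 3600 ≈ 7.1
In days: 25429 / 86400 ≈ 0.29

25429 seconds (7.1 hours / 0.29 days)


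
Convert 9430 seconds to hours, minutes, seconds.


2h 37m 10s

Hours: 9430 ÷ 3600 = 2 remainder 2230
Minutes: 2230 ÷ 60 = 37 remainder 10
Seconds: 10


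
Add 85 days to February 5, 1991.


Start: February 5, 1991
Add 85 days
February 5 → March 1: 28 - 5 + 1 = 24 days (85 - 24 = 61 left)
March 1 → April 1: 31 - 1 + 1 = 31 days (61 - 31 = 30 left)
April 1 → May 1: 30 - 1 + 1 = 30 days (30 - 30 = 0 left)
Land exactly on May 1, 1991

May 1, 1991


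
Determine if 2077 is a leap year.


No

Rules: divisible by 4 AND (not by 100 OR by 400)
2077 ÷ 4 = 519 remainder 1 → not divisible by 4
Not divisible by 4 → not a leap year


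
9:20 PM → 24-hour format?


Input: 9:20 PM
PM: 9 + 12 = 21

21:20


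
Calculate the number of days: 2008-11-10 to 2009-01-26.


77 days

From November 10, 2008 to January 26, 2009
Rest of November 2008: 30 - 10 = 20
Full months: December 31
Days into January 2009: 26
Total = 20 + 31 + 26 = 77 days


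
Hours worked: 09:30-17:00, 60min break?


6h 30m (390 minutes)

Total time = (17×60+0) - (9×60+30)
= 1020 - 570 = 450 min
Minus break: 450 - 60 = 390 min
= 6h 30m


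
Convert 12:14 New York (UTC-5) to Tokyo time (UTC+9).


02:14 (next day)

Time difference = UTC+9 - UTC-5 = +14 hours
New hour = (12 + 14) mod 24
= 26 mod 24 = 2
Minutes unchanged → 02:14; 26 ≥ 24 → next day


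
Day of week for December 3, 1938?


Saturday

Zeller's congruence:
q=3, m=12, k=38, j=19
h = (3 + ⌊13×13/5⌋ + 38 + ⌊38/4⌋ + ⌊19/4⌋ - 2×19) mod 7
= (3 + 33 + 38 + 9 + 4 - 38) mod 7
= 49 mod 7 = 0
h=0 → Saturday


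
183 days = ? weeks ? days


26 weeks 1 days

Weeks: 183 ÷ 7 = 26 remainder 1


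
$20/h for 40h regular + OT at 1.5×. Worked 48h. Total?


$1040.00

Regular: 40h × $20 = $800.00
Overtime: 48 - 40 = 8h
OT pay: 8h × $20 × 1.5 = $240.00
Total = $800.00 + $240.00 = $1040.00


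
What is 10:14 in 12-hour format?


10:14 AM

Hour: 10
10 < 12 → AM


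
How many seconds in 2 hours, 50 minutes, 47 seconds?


10247 seconds

Hours: 2 × 3600 = 7200
Minutes: 50 × 60 = 3000
Seconds: 47
Total = 7200 + 3000 + 47 = 10247


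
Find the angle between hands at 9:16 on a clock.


Hour hand = 9×30 + 16×0.5 = 278.0°
Minute hand = 16×6 = 96°
Difference = |278.0 - 96| = 182.0°
Since > 180°: 360 - 182.0 = 178.0°

178.0°


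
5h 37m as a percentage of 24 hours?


Total minutes: 5×60 + 37 = 337
Day = 24×60 = 1440 minutes
Fraction = 337/1440 ≈ 0.2340
As a percentage: 337/1440 × 100 ≈ 23.40%

0.2340 (23.40%)


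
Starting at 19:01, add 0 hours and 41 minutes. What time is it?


19:42

Start: 1141 minutes from midnight
Add: 41 minutes
Total: 1182 minutes
Hours: 1182 ÷ 60 = 19 remainder 42


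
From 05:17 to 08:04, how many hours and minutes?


2h 47m

End time in minutes: 8×60 + 4 = 484
Start time in minutes: 5×60 + 17 = 317
Difference = 484 - 317 = 167 minutes
= 2 hours 47 minutes


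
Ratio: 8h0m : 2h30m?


Duration 1: 480 minutes
Duration 2: 150 minutes
Ratio = 480:150
GCD = 30
Simplified = 16:5
As a decimal: 16/5 = 3.20

16:5 (3.20)


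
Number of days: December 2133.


31 days

Month: December (month 12)
December has 31 days


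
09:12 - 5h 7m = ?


04:05

Start: 552 minutes from midnight
Subtract: 307 minutes
Remaining: 552 - 307 = 245
Hours: 4, Minutes: 5


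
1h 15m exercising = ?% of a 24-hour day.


5.2%

Time: 75 minutes
Day: 1440 minutes
Percentage = (75/1440) × 100 ≈ 5.2%


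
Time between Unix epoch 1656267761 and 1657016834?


Difference = 1657016834 - 1656267761 = 749073 seconds
In hours: 749073 / 3600 ≈ 208.1
In days: 749073 / 86400 ≈ 8.67

749073 seconds (208.1 hours / 8.67 days)


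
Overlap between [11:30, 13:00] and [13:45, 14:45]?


Meeting A: 690-780 (in minutes from midnight)
Meeting B: 825-885
Overlap start = max(690, 825) = 825
Overlap end = min(780, 885) = 780
Overlap = max(0, 780 - 825) = 0 min

0 minutes


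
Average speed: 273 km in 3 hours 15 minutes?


Distance: 273 km
Time: 3h 15m = 195 min = 195/60 = 13/4 hours
Speed = 273 ÷ (13/4) = 273 × 4 / 13 = 1092/13 = 84.0 km/h

84.0 km/h


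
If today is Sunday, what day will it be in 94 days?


Start: Sunday (index 6)
(6 + 94) mod 7
= 100 mod 7
= 2
Index 2 → Wednesday

Wednesday


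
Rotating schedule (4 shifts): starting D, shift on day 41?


Shifts: A, B, C, D
Start: D (index 3)
Day 41: (3 + 41 - 1) mod 4
= 43 mod 4
= 3
Index 3 → shift D

Shift D


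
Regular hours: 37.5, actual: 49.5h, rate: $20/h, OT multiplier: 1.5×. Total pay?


Regular: 37.5h × $20 = $750.00
Overtime: 49.5 - 37.5 = 12.0h
OT pay: 12.0h × $20 × 1.5 = $360.00
Total = $750.00 + $360.00 = $1110.00

$1110.00


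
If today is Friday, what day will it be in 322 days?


Start: Friday (index 4)
(4 + 322) mod 7
= 326 mod 7
= 4
Index 4 → Friday

Friday


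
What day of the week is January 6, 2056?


Zeller's congruence:
q=6, m=13, k=55, j=20
h = (6 + ⌊13×14/5⌋ + 55 + ⌊55/4⌋ + ⌊20/4⌋ - 2×20) mod 7
= (6 + 36 + 55 + 13 + 5 - 40) mod 7
= 75 mod 7 = 5
h=5 → Thursday

Thursday


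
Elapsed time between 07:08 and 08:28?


End time in minutes: 8×60 + 28 = 508
Start time in minutes: 7×60 + 8 = 428
Difference = 508 - 428 = 80 minutes
= 1 hours 20 minutes

1h 20m


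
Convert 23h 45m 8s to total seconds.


85508 seconds

Hours: 23 × 3600 = 82800
Minutes: 45 × 60 = 2700
Seconds: 8
Total = 82800 + 2700 + 8 = 85508


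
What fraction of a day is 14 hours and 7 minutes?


0.5882 (58.82%)

Total minutes: 14×60 + 7 = 847
Day = 24×60 = 1440 minutes
Fraction = 847/1440 ≈ 0.5882
As a percentage: 847/1440 × 100 ≈ 58.82%


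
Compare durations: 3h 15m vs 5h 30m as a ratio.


Duration 1: 195 minutes
Duration 2: 330 minutes
Ratio = 195:330
GCD = 15
Simplified = 13:22
As a decimal: 13/22 ≈ 0.59

13:22 (0.59)


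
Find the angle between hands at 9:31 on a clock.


Hour hand = 9×30 + 31×0.5 = 285.5°
Minute hand = 31×6 = 186°
Difference = |285.5 - 186| = 99.5°

99.5°


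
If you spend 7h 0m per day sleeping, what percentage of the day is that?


Time: 420 minutes
Day: 1440 minutes
Percentage = (420/1440) × 100 ≈ 29.2%

29.2%


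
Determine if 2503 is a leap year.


Rules: divisible by 4 AND (not by 100 OR by 400)
2503 ÷ 4 = 625 remainder 3 → not divisible by 4
Not divisible by 4 → not a leap year

No


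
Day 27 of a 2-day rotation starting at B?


Shift B

Shifts: A, B
Start: B (index 1)
Day 27: (1 + 27 - 1) mod 2
= 27 mod 2
= 1
Index 1 → shift B


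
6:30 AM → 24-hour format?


Input: 6:30 AM
AM hour stays: 6

06:30


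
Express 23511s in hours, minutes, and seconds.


Hours: 23511 ÷ 3600 = 6 remainder 1911
Minutes: 1911 ÷ 60 = 31 remainder 51
Seconds: 51

6h 31m 51s


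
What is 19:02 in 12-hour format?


7:02 PM

Hour: 19
19 - 12 = 7 → PM


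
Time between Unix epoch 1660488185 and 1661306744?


818559 seconds (227.4 hours / 9.47 days)

Difference = 1661306744 - 1660488185 = 818559 seconds
In hours: 818559 / 3600 ≈ 227.4
In days: 818559 / 86400 ≈ 9.47


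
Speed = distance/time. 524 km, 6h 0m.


Distance: 524 km
Time: 6 hours
Speed = 524 / 6 ≈ 87.3 km/h

87.3 km/h


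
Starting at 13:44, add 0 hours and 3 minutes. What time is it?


Start: 824 minutes from midnight
Add: 3 minutes
Total: 827 minutes
Hours: 827 ÷ 60 = 13 remainder 47

13:47


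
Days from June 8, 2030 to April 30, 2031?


326 days

From June 8, 2030 to April 30, 2031
Rest of June 2030: 30 - 8 = 22
Full months: July 31, August 31, September 30, October 31, November 30, December 31, January 31, February 2031 28, March 31
Days into April 2031: 30
Total = 22 + 31 + 31 + 30 + 31 + 30 + 31 + 31 + 28 + 31 + 30 = 326 days


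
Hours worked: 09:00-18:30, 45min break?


Total time = (18×60+30) - (9×60+0)
= 1110 - 540 = 570 min
Minus break: 570 - 45 = 525 min
= 8h 45m

8h 45m (525 minutes)


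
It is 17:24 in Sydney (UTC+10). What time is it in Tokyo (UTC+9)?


Time difference = UTC+9 - UTC+10 = -1 hours
New hour = (17 -1) mod 24
= 16 mod 24 = 16
Minutes unchanged → 16:24

16:24


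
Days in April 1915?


Month: April (month 4)
April has 30 days

30 days


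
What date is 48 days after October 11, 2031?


Start: October 11, 2031
Add 48 days
October 11 → November 1: 31 - 11 + 1 = 21 days (48 - 21 = 27 left)
November 1 + 27 = November 28, 2031

November 28, 2031


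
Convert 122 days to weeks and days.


Weeks: 122 ÷ 7 = 17 remainder 3

17 weeks 3 days


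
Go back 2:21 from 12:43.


Start: 763 minutes from midnight
Subtract: 141 minutes
Remaining: 763 - 141 = 622
Hours: 10, Minutes: 22

10:22


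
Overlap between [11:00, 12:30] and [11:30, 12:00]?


30 minutes

Meeting A: 660-750 (in minutes from midnight)
Meeting B: 690-720
Overlap start = max(660, 690) = 690
Overlap end = min(750, 720) = 720
Overlap = max(0, 720 - 690) = 30 min


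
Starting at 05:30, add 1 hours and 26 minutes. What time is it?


Start: 330 minutes from midnight
Add: 86 minutes
Total: 416 minutes
Hours: 416 ÷ 60 = 6 remainder 56

06:56


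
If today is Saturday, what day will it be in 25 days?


Wednesday

Start: Saturday (index 5)
(5 + 25) mod 7
= 30 mod 7
= 2
Index 2 → Wednesday


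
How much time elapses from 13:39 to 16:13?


End time in minutes: 16×60 + 13 = 973
Start time in minutes: 13×60 + 39 = 819
Difference = 973 - 819 = 154 minutes
= 2 hours 34 minutes

2h 34m


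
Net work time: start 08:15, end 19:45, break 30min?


11h 0m (660 minutes)

Total time = (19×60+45) - (8×60+15)
= 1185 - 495 = 690 min
Minus break: 690 - 30 = 660 min
= 11h 0m


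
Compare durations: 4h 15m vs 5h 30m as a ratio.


Duration 1: 255 minutes
Duration 2: 330 minutes
Ratio = 255:330
GCD = 15
Simplified = 17:22
As a decimal: 17/22 ≈ 0.77

17:22 (0.77)


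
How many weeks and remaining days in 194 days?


Weeks: 194 ÷ 7 = 27 remainder 5

27 weeks 5 days


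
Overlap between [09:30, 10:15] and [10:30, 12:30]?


Meeting A: 570-615 (in minutes from midnight)
Meeting B: 630-750
Overlap start = max(570, 630) = 630
Overlap end = min(615, 750) = 615
Overlap = max(0, 615 - 630) = 0 min

0 minutes


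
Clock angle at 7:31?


39.5°

Hour hand = 7×30 + 31×0.5 = 225.5°
Minute hand = 31×6 = 186°
Difference = |225.5 - 186| = 39.5°


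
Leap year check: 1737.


No

Rules: divisible by 4 AND (not by 100 OR by 400)
1737 ÷ 4 = 434 remainder 1 → not divisible by 4
Not divisible by 4 → not a leap year


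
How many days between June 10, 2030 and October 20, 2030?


132 days

From June 10, 2030 to October 20, 2030
Rest of June 2030: 30 - 10 = 20
Full months: July 31, August 31, September 30
Days into October 2030: 20
Total = 20 + 31 + 31 + 30 + 20 = 132 days


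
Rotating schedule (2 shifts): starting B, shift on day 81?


Shifts: A, B
Start: B (index 1)
Day 81: (1 + 81 - 1) mod 2
= 81 mod 2
= 1
Index 1 → shift B

Shift B


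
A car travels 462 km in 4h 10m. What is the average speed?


110.9 km/h

Distance: 462 km
Time: 4h 10m = 250 min = 250/60 = 25/6 hours
Speed = 462 ÷ (25/6) = 462 × 6 / 25 = 2772/25 ≈ 110.9 km/h


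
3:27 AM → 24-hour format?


Input: 3:27 AM
AM hour stays: 3

03:27


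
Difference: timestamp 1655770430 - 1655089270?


681160 seconds (189.2 hours / 7.88 days)

Difference = 1655770430 - 1655089270 = 681160 seconds
In hours: 681160 / 3600 ≈ 189.2
In days: 681160 / 86400 ≈ 7.88


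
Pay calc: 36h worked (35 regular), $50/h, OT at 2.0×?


$1850.00

Regular: 35h × $50 = $1750.00
Overtime: 36 - 35 = 1h
OT pay: 1h × $50 × 2.0 = $100.00
Total = $1750.00 + $100.00 = $1850.00


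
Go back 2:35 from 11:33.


08:58

Start: 693 minutes from midnight
Subtract: 155 minutes
Remaining: 693 - 155 = 538
Hours: 8, Minutes: 58


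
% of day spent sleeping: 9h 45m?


Time: 585 minutes
Day: 1440 minutes
Percentage = (585/1440) × 100 ≈ 40.6%

40.6%


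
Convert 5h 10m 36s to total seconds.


Hours: 5 × 3600 = 18000
Minutes: 10 × 60 = 600
Seconds: 36
Total = 18000 + 600 + 36 = 18636

18636 seconds


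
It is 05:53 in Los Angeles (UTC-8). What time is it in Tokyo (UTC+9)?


22:53

Time difference = UTC+9 - UTC-8 = +17 hours
New hour = (5 + 17) mod 24
= 22 mod 24 = 22
Minutes unchanged → 22:53


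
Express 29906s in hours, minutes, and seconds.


Hours: 29906 ÷ 3600 = 8 remainder 1106
Minutes: 1106 ÷ 60 = 18 remainder 26
Seconds: 26

8h 18m 26s


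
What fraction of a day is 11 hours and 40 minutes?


0.4861 (48.61%)

Total minutes: 11×60 + 40 = 700
Day = 24×60 = 1440 minutes
Fraction = 700/1440 ≈ 0.4861
As a percentage: 700/1440 × 100 ≈ 48.61%


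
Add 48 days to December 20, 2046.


February 6, 2047

Start: December 20, 2046
Add 48 days
December 20 → January 1: 31 - 20 + 1 = 12 days (48 - 12 = 36 left)
January 1 → February 1: 31 - 1 + 1 = 31 days (36 - 31 = 5 left)
February 1 + 5 = February 6, 2047


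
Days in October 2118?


31 days

Month: October (month 10)
October has 31 days


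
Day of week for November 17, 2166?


Monday

Zeller's congruence:
q=17, m=11, k=66, j=21
h = (17 + ⌊13×12/5⌋ + 66 + ⌊66/4⌋ + ⌊21/4⌋ - 2×21) mod 7
= (17 + 31 + 66 + 16 + 5 - 42) mod 7
= 93 mod 7 = 2
h=2 → Monday


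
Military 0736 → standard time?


Hour: 7
7 < 12 → AM

7:36 AM


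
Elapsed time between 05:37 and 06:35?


0h 58m

End time in minutes: 6×60 + 35 = 395
Start time in minutes: 5×60 + 37 = 337
Difference = 395 - 337 = 58 minutes
= 0 hours 58 minutes


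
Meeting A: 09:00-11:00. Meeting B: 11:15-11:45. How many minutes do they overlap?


Meeting A: 540-660 (in minutes from midnight)
Meeting B: 675-705
Overlap start = max(540, 675) = 675
Overlap end = min(660, 705) = 660
Overlap = max(0, 660 - 675) = 0 min

0 minutes


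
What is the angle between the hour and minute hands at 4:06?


Hour hand = 4×30 + 6×0.5 = 123.0°
Minute hand = 6×6 = 36°
Difference = |123.0 - 36| = 87.0°

87.0°


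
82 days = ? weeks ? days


Weeks: 82 ÷ 7 = 11 remainder 5

11 weeks 5 days


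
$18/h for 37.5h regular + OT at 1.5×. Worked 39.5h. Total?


$729.00

Regular: 37.5h × $18 = $675.00
Overtime: 39.5 - 37.5 = 2.0h
OT pay: 2.0h × $18 × 1.5 = $54.00
Total = $675.00 + $54.00 = $729.00


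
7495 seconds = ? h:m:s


Hours: 7495 ÷ 3600 = 2 remainder 295
Minutes: 295 ÷ 60 = 4 remainder 55
Seconds: 55

2h 4m 55s


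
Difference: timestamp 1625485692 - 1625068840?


416852 seconds (115.8 hours / 4.82 days)

Difference = 1625485692 - 1625068840 = 416852 seconds
In hours: 416852 / 3600 ≈ 115.8
In days: 416852 / 86400 ≈ 4.82


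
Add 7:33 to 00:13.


Start: 13 minutes from midnight
Add: 453 minutes
Total: 466 minutes
Hours: 466 ÷ 60 = 7 remainder 46

07:46


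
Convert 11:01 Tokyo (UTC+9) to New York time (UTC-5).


Time difference = UTC-5 - UTC+9 = -14 hours
New hour = (11 -14) mod 24
= -3 mod 24 = 21
Minutes unchanged → 21:01; -3 < 0 → previous day

21:01 (previous day)


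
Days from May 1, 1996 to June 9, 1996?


39 days

From May 1, 1996 to June 9, 1996
Rest of May 1996: 31 - 1 = 30
Days into June 1996: 9
Total = 30 + 9 = 39 days


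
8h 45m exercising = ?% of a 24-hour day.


36.5%

Time: 525 minutes
Day: 1440 minutes
Percentage = (525/1440) × 100 ≈ 36.5%


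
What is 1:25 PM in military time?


13:25

Input: 1:25 PM
PM: 1 + 12 = 13


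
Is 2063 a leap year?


No

Rules: divisible by 4 AND (not by 100 OR by 400)
2063 ÷ 4 = 515 remainder 3 → not divisible by 4
Not divisible by 4 → not a leap year


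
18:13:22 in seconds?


65602 seconds

Hours: 18 × 3600 = 64800
Minutes: 13 × 60 = 780
Seconds: 22
Total = 64800 + 780 + 22 = 65602


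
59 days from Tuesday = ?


Start: Tuesday (index 1)
(1 + 59) mod 7
= 60 mod 7
= 4
Index 4 → Friday

Friday


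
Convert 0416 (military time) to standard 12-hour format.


Hour: 4
4 < 12 → AM

4:16 AM


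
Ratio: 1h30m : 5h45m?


Duration 1: 90 minutes
Duration 2: 345 minutes
Ratio = 90:345
GCD = 15
Simplified = 6:23
As a decimal: 6/23 ≈ 0.26

6:23 (0.26)


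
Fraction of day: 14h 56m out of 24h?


Total minutes: 14×60 + 56 = 896
Day = 24×60 = 1440 minutes
Fraction = 896/1440 ≈ 0.6222
As a percentage: 896/1440 × 100 ≈ 62.22%

0.6222 (62.22%)


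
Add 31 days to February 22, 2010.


March 25, 2010

Start: February 22, 2010
Add 31 days
February 22 → March 1: 28 - 22 + 1 = 7 days (31 - 7 = 24 left)
March 1 + 24 = March 25, 2010


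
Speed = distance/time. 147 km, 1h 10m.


126.0 km/h

Distance: 147 km
Time: 1h 10m = 70 min = 70/60 = 7/6 hours
Speed = 147 ÷ (7/6) = 147 × 6 / 7 = 882/7 = 126.0 km/h


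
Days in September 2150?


Month: September (month 9)
September has 30 days

30 days


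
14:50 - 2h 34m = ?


Start: 890 minutes from midnight
Subtract: 154 minutes
Remaining: 890 - 154 = 736
Hours: 12, Minutes: 16

12:16


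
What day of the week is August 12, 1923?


Sunday

Zeller's congruence:
q=12, m=8, k=23, j=19
h = (12 + ⌊13×9/5⌋ + 23 + ⌊23/4⌋ + ⌊19/4⌋ - 2×19) mod 7
= (12 + 23 + 23 + 5 + 4 - 38) mod 7
= 29 mod 7 = 1
h=1 → Sunday


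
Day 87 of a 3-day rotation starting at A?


Shifts: A, B, C
Start: A (index 0)
Day 87: (0 + 87 - 1) mod 3
= 86 mod 3
= 2
Index 2 → shift C

Shift C


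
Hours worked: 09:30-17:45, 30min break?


Total time = (17×60+45) - (9×60+30)
= 1065 - 570 = 495 min
Minus break: 495 - 30 = 465 min
= 7h 45m

7h 45m (465 minutes)


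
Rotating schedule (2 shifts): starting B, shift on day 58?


Shifts: A, B
Start: B (index 1)
Day 58: (1 + 58 - 1) mod 2
= 58 mod 2
= 0
Index 0 → shift A

Shift A


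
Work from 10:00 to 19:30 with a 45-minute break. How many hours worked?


8h 45m (525 minutes)

Total time = (19×60+30) - (10×60+0)
= 1170 - 600 = 570 min
Minus break: 570 - 45 = 525 min
= 8h 45m


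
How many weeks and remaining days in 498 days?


71 weeks 1 days

Weeks: 498 ÷ 7 = 71 remainder 1


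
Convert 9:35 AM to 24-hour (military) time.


09:35

Input: 9:35 AM
AM hour stays: 9


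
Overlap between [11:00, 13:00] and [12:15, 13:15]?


Meeting A: 660-780 (in minutes from midnight)
Meeting B: 735-795
Overlap start = max(660, 735) = 735
Overlap end = min(780, 795) = 780
Overlap = max(0, 780 - 735) = 45 min

45 minutes


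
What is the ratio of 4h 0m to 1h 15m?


Duration 1: 240 minutes
Duration 2: 75 minutes
Ratio = 240:75
GCD = 15
Simplified = 16:5
As a decimal: 16/5 = 3.20

16:5 (3.20)


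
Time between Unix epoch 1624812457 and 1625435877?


Difference = 1625435877 - 1624812457 = 623420 seconds
In hours: 623420 / 3600 ≈ 173.2
In days: 623420 / 86400 ≈ 7.22

623420 seconds (173.2 hours / 7.22 days)


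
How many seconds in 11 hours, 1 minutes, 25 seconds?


Hours: 11 × 3600 = 39600
Minutes: 1 × 60 = 60
Seconds: 25
Total = 39600 + 60 + 25 = 39685

39685 seconds


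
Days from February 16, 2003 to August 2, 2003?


From February 16, 2003 to August 2, 2003
Rest of February 2003: 28 - 16 = 12
Full months: March 31, April 30, May 31, June 30, July 31
Days into August 2003: 2
Total = 12 + 31 + 30 + 31 + 30 + 31 + 2 = 167 days

167 days


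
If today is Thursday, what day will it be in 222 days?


Start: Thursday (index 3)
(3 + 222) mod 7
= 225 mod 7
= 1
Index 1 → Tuesday

Tuesday


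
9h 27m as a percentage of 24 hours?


Total minutes: 9×60 + 27 = 567
Day = 24×60 = 1440 minutes
Fraction = 567/1440 ≈ 0.3938
As a percentage: 567/1440 × 100 ≈ 39.38%

0.3938 (39.38%)


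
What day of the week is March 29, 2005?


Tuesday

Zeller's congruence:
q=29, m=3, k=5, j=20
h = (29 + ⌊13×4/5⌋ + 5 + ⌊5/4⌋ + ⌊20/4⌋ - 2×20) mod 7
= (29 + 10 + 5 + 1 + 5 - 40) mod 7
= 10 mod 7 = 3
h=3 → Tuesday


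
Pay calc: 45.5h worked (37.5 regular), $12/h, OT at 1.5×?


Regular: 37.5h × $12 = $450.00
Overtime: 45.5 - 37.5 = 8.0h
OT pay: 8.0h × $12 × 1.5 = $144.00
Total = $450.00 + $144.00 = $594.00

$594.00


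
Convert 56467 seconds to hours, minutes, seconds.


Hours: 56467 ÷ 3600 = 15 remainder 2467
Minutes: 2467 ÷ 60 = 41 remainder 7
Seconds: 7

15h 41m 7s


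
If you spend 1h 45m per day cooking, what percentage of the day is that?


Time: 105 minutes
Day: 1440 minutes
Percentage = (105/1440) × 100 ≈ 7.3%

7.3%


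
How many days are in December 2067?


31 days

Month: December (month 12)
December has 31 days


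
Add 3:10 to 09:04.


12:14

Start: 544 minutes from midnight
Add: 190 minutes
Total: 734 minutes
Hours: 734 ÷ 60 = 12 remainder 14


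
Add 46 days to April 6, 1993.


Start: April 6, 1993
Add 46 days
April 6 → May 1: 30 - 6 + 1 = 25 days (46 - 25 = 21 left)
May 1 + 21 = May 22, 1993

May 22, 1993


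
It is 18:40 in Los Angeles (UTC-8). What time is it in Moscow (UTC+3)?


Time difference = UTC+3 - UTC-8 = +11 hours
New hour = (18 + 11) mod 24
= 29 mod 24 = 5
Minutes unchanged → 05:40; 29 ≥ 24 → next day

05:40 (next day)


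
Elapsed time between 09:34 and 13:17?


End time in minutes: 13×60 + 17 = 797
Start time in minutes: 9×60 + 34 = 574
Difference = 797 - 574 = 223 minutes
= 3 hours 43 minutes

3h 43m


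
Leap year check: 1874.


Rules: divisible by 4 AND (not by 100 OR by 400)
1874 ÷ 4 = 468 remainder 2 → not divisible by 4
Not divisible by 4 → not a leap year

No


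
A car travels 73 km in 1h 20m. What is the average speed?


Distance: 73 km
Time: 1h 20m = 80 min = 80/60 = 4/3 hours
Speed = 73 ÷ (4/3) = 73 × 3 / 4 = 219/4 ≈ 54.8 km/h

54.8 km/h


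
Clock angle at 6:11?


Hour hand = 6×30 + 11×0.5 = 185.5°
Minute hand = 11×6 = 66°
Difference = |185.5 - 66| = 119.5°

119.5°


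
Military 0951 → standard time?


9:51 AM

Hour: 9
9 < 12 → AM


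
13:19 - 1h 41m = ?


Start: 799 minutes from midnight
Subtract: 101 minutes
Remaining: 799 - 101 = 698
Hours: 11, Minutes: 38

11:38


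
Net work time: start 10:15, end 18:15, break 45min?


7h 15m (435 minutes)

Total time = (18×60+15) - (10×60+15)
= 1095 - 615 = 480 min
Minus break: 480 - 45 = 435 min
= 7h 15m


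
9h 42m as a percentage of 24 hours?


Total minutes: 9×60 + 42 = 582
Day = 24×60 = 1440 minutes
Fraction = 582/1440 ≈ 0.4042
As a percentage: 582/1440 × 100 ≈ 40.42%

0.4042 (40.42%)


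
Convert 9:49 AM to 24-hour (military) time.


Input: 9:49 AM
AM hour stays: 9

09:49


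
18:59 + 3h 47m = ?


Start: 1139 minutes from midnight
Add: 227 minutes
Total: 1366 minutes
Hours: 1366 ÷ 60 = 22 remainder 46

22:46


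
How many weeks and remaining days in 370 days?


52 weeks 6 days

Weeks: 370 ÷ 7 = 52 remainder 6


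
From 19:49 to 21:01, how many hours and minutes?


1h 12m

End time in minutes: 21×60 + 1 = 1261
Start time in minutes: 19×60 + 49 = 1189
Difference = 1261 - 1189 = 72 minutes
= 1 hours 12 minutes


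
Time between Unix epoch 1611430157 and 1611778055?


Difference = 1611778055 - 1611430157 = 347898 seconds
In hours: 347898 / 3600 ≈ 96.6
In days: 347898 / 86400 ≈ 4.03

347898 seconds (96.6 hours / 4.03 days)


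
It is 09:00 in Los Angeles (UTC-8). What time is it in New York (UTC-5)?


Time difference = UTC-5 - UTC-8 = +3 hours
New hour = (9 + 3) mod 24
= 12 mod 24 = 12
Minutes unchanged → 12:00

12:00


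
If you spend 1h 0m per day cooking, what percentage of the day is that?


4.2%

Time: 60 minutes
Day: 1440 minutes
Percentage = (60/1440) × 100 ≈ 4.2%


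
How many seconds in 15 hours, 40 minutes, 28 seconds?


56428 seconds

Hours: 15 × 3600 = 54000
Minutes: 40 × 60 = 2400
Seconds: 28
Total = 54000 + 2400 + 28 = 56428


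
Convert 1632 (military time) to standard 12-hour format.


4:32 PM

Hour: 16
16 - 12 = 4 → PM


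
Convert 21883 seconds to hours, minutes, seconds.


6h 4m 43s

Hours: 21883 ÷ 3600 = 6 remainder 283
Minutes: 283 ÷ 60 = 4 remainder 43
Seconds: 43


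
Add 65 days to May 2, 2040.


July 6, 2040

Start: May 2, 2040
Add 65 days
May 2 → June 1: 31 - 2 + 1 = 30 days (65 - 30 = 35 left)
June 1 → July 1: 30 - 1 + 1 = 30 days (35 - 30 = 5 left)
July 1 + 5 = July 6, 2040


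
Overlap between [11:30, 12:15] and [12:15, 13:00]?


Meeting A: 690-735 (in minutes from midnight)
Meeting B: 735-780
Overlap start = max(690, 735) = 735
Overlap end = min(735, 780) = 735
Overlap = max(0, 735 - 735) = 0 min

0 minutes


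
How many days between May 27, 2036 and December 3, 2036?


190 days

From May 27, 2036 to December 3, 2036
Rest of May 2036: 31 - 27 = 4
Full months: June 30, July 31, August 31, September 30, October 31, November 30
Days into December 2036: 3
Total = 4 + 30 + 31 + 31 + 30 + 31 + 30 + 3 = 190 days


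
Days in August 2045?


31 days

Month: August (month 8)
August has 31 days


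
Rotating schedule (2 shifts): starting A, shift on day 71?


Shift A

Shifts: A, B
Start: A (index 0)
Day 71: (0 + 71 - 1) mod 2
= 70 mod 2
= 0
Index 0 → shift A


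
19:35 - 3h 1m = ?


Start: 1175 minutes from midnight
Subtract: 181 minutes
Remaining: 1175 - 181 = 994
Hours: 16, Minutes: 34

16:34


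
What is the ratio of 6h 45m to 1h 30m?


Duration 1: 405 minutes
Duration 2: 90 minutes
Ratio = 405:90
GCD = 45
Simplified = 9:2
As a decimal: 9/2 = 4.50

9:2 (4.50)


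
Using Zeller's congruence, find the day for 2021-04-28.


Wednesday

Zeller's congruence:
q=28, m=4, k=21, j=20
h = (28 + ⌊13×5/5⌋ + 21 + ⌊21/4⌋ + ⌊20/4⌋ - 2×20) mod 7
= (28 + 13 + 21 + 5 + 5 - 40) mod 7
= 32 mod 7 = 4
h=4 → Wednesday


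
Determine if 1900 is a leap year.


No

Rules: divisible by 4 AND (not by 100 OR by 400)
1900 ÷ 4 = 475 exactly → divisible by 4
1900 ÷ 100 = 19 exactly → divisible by 100
1900 ÷ 400 = 4 remainder 300 → not divisible by 400
Divisible by 100 but not by 400 → not a leap year


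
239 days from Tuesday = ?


Wednesday

Start: Tuesday (index 1)
(1 + 239) mod 7
= 240 mod 7
= 2
Index 2 → Wednesday


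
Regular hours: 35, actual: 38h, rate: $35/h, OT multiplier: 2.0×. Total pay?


$1435.00

Regular: 35h × $35 = $1225.00
Overtime: 38 - 35 = 3h
OT pay: 3h × $35 × 2.0 = $210.00
Total = $1225.00 + $210.00 = $1435.00


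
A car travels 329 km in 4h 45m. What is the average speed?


69.3 km/h

Distance: 329 km
Time: 4h 45m = 285 min = 285/60 = 19/4 hours
Speed = 329 ÷ (19/4) = 329 × 4 / 19 = 1316/19 ≈ 69.3 km/h


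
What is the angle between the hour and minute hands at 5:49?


119.5°

Hour hand = 5×30 + 49×0.5 = 174.5°
Minute hand = 49×6 = 294°
Difference = |174.5 - 294| = 119.5°


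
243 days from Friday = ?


Wednesday

Start: Friday (index 4)
(4 + 243) mod 7
= 247 mod 7
= 2
Index 2 → Wednesday


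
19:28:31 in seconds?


70111 seconds

Hours: 19 × 3600 = 68400
Minutes: 28 × 60 = 1680
Seconds: 31
Total = 68400 + 1680 + 31 = 70111


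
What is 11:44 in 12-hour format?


Hour: 11
11 < 12 → AM

11:44 AM


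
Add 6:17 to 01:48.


08:05

Start: 108 minutes from midnight
Add: 377 minutes
Total: 485 minutes
Hours: 485 ÷ 60 = 8 remainder 5


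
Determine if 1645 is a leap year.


No

Rules: divisible by 4 AND (not by 100 OR by 400)
1645 ÷ 4 = 411 remainder 1 → not divisible by 4
Not divisible by 4 → not a leap year


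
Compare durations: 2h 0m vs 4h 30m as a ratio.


Duration 1: 120 minutes
Duration 2: 270 minutes
Ratio = 120:270
GCD = 30
Simplified = 4:9
As a decimal: 4/9 ≈ 0.44

4:9 (0.44)


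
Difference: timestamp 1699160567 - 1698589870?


570697 seconds (158.5 hours / 6.61 days)

Difference = 1699160567 - 1698589870 = 570697 seconds
In hours: 570697 / 3600 ≈ 158.5
In days: 570697 / 86400 ≈ 6.61


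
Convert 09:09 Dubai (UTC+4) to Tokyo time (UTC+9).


Time difference = UTC+9 - UTC+4 = +5 hours
New hour = (9 + 5) mod 24
= 14 mod 24 = 14
Minutes unchanged → 14:09

14:09


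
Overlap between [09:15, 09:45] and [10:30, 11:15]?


0 minutes

Meeting A: 555-585 (in minutes from midnight)
Meeting B: 630-675
Overlap start = max(555, 630) = 630
Overlap end = min(585, 675) = 585
Overlap = max(0, 585 - 630) = 0 min


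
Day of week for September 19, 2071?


Saturday

Zeller's congruence:
q=19, m=9, k=71, j=20
h = (19 + ⌊13×10/5⌋ + 71 + ⌊71/4⌋ + ⌊20/4⌋ - 2×20) mod 7
= (19 + 26 + 71 + 17 + 5 - 40) mod 7
= 98 mod 7 = 0
h=0 → Saturday


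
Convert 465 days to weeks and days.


66 weeks 3 days

Weeks: 465 ÷ 7 = 66 remainder 3


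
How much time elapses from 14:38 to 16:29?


1h 51m

End time in minutes: 16×60 + 29 = 989
Start time in minutes: 14×60 + 38 = 878
Difference = 989 - 878 = 111 minutes
= 1 hours 51 minutes


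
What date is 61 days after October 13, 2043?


December 13, 2043

Start: October 13, 2043
Add 61 days
October 13 → November 1: 31 - 13 + 1 = 19 days (61 - 19 = 42 left)
November 1 → December 1: 30 - 1 + 1 = 30 days (42 - 30 = 12 left)
December 1 + 12 = December 13, 2043


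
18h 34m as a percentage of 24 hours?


0.7736 (77.36%)

Total minutes: 18×60 + 34 = 1114
Day = 24×60 = 1440 minutes
Fraction = 1114/1440 ≈ 0.7736
As a percentage: 1114/1440 × 100 ≈ 77.36%


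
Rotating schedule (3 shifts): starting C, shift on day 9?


Shifts: A, B, C
Start: C (index 2)
Day 9: (2 + 9 - 1) mod 3
= 10 mod 3
= 1
Index 1 → shift B

Shift B
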